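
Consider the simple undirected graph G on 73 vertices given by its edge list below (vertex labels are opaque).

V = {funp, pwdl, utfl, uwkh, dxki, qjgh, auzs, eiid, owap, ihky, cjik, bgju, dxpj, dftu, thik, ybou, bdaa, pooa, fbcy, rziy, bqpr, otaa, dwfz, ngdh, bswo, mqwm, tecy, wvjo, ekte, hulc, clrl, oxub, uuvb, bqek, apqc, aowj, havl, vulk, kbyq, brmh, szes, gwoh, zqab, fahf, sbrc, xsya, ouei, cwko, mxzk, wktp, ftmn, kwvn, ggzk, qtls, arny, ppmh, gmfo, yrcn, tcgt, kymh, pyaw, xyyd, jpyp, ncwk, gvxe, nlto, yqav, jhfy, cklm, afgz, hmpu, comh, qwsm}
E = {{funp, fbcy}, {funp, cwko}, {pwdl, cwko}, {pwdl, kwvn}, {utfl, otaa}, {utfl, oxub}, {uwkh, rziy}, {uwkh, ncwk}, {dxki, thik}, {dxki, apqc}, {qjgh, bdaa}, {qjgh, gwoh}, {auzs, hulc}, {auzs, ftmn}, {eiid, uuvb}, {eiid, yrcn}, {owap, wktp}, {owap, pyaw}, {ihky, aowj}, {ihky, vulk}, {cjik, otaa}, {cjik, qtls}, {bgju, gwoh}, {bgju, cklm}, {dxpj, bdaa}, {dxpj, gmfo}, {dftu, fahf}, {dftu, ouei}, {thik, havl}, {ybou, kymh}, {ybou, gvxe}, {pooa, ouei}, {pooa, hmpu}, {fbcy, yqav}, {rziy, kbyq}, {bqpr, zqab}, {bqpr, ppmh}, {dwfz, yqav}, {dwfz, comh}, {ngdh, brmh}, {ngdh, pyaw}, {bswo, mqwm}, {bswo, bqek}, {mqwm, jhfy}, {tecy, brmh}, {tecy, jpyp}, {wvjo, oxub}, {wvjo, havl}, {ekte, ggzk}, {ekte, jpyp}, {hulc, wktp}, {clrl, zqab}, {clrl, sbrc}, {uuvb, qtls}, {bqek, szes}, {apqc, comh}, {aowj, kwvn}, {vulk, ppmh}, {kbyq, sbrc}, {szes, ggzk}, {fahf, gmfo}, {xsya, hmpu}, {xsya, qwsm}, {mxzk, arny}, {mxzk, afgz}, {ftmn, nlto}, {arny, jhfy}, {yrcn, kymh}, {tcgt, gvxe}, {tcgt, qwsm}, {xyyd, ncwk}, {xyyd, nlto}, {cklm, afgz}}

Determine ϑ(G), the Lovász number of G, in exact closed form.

deg(havl) = 2; N(havl) = {thik, wvjo}.
N(gvxe) = {ybou, tcgt}, |N(gvxe)| = 2.
Vertex bswo has 2 neighbors: mqwm, bqek.
N(qjgh) = {bdaa, gwoh}, |N(qjgh)| = 2.
deg(v) = 2 for all v (|V|=73); a single 73-cycle (edge-transitive).
A has 37 distinct eigenvalues ≈ [2.0, 1.992596, 1.97044, 1.933696, 1.882635, 1.817635, 1.739179, 1.647846, 1.544313, 1.429347, 1.303798, 1.168596, 1.024743, 0.873302, 0.715396, 0.552194, 0.384903, 0.214763, 0.043032, -0.129017, -0.300111, -0.468983, -0.634383, -0.795086, -0.949902, -1.097686, -1.237343, -1.367839, -1.488208, -1.597559, -1.695082, -1.780055, -1.85185, -1.909934, -1.953877, -1.983355, -1.998148].
Lovász: ϑ = −73(-2*cos(pi/73))/(2+-(-1)*2*cos(pi/73)) = 73*cos(pi/73)/(cos(pi/73) + 1).
ϑ(G) ≈ 36.4831.
Check 36 ≤ 73*cos(pi/73)/(cos(pi/73) + 1) ≤ 37: both strict.

73*cos(pi/73)/(cos(pi/73) + 1)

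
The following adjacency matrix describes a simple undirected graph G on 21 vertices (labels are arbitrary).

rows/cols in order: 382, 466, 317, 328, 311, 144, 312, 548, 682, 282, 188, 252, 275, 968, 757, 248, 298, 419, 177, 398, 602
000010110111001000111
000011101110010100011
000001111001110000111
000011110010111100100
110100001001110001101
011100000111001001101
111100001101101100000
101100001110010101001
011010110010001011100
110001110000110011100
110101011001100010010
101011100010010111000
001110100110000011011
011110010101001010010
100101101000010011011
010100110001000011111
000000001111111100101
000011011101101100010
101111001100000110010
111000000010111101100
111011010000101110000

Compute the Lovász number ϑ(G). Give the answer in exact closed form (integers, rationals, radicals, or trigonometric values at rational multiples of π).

6

deg(282) = 10; N(282) = {382, 466, 144, 312, 548, 275, 968, 298, 419, 177}.
N(757) = {382, 328, 144, 312, 682, 968, 298, 419, 398, 602}, |N(757)| = 10.
N(398) = {382, 466, 317, 188, 275, 968, 757, 248, 419, 177}, |N(398)| = 10.
N(312) = {382, 466, 317, 328, 682, 282, 252, 275, 757, 248}, |N(312)| = 10.
deg(v) = 10 for all v (|V|=21); Kneser K(7,2) on C(7,2)=21 vertices.
The 3 distinct eigenvalues: [10.0, 1.0, -4.0].
λ_max=10, λ_min=-4; ϑ = −21·λ_min/(λ_max−λ_min) = 6.
≈ 6.0000000 (to 7 d.p.).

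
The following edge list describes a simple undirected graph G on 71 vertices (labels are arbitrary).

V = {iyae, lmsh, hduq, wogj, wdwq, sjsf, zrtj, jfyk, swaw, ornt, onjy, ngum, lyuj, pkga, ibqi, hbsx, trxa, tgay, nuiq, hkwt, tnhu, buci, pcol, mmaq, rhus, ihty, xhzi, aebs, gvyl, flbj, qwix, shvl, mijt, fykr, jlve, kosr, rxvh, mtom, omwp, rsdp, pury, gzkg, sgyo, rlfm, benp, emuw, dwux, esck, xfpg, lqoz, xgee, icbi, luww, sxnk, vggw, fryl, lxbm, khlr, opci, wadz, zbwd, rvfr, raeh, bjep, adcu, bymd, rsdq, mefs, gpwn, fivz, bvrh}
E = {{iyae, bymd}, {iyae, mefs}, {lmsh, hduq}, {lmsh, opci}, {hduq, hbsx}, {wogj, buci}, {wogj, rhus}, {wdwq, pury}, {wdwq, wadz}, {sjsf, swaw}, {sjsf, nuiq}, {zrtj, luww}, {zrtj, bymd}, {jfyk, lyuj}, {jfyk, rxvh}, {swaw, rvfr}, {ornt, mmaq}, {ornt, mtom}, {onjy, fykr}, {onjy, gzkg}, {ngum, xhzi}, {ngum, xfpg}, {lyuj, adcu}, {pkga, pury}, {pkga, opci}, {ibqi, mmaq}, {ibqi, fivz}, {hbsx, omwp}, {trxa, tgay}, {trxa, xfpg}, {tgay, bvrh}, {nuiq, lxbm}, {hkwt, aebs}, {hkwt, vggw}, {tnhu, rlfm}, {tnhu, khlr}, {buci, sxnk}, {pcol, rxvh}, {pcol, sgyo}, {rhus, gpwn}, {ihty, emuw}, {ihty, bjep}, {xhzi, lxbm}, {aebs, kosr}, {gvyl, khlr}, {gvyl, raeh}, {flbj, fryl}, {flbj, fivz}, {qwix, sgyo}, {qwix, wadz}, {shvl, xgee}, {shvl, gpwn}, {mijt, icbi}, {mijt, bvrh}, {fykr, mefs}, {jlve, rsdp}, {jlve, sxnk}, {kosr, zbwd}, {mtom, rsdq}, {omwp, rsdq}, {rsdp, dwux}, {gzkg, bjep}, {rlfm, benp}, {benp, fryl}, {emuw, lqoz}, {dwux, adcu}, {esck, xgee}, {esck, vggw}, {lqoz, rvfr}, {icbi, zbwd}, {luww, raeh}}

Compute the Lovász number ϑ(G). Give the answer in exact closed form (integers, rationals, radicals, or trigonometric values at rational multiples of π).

71*cos(pi/71)/(cos(pi/71) + 1)

N(fryl) = {flbj, benp}, |N(fryl)| = 2.
deg(mmaq) = 2; N(mmaq) = {ornt, ibqi}.
Vertex jlve has 2 neighbors: rsdp, sxnk.
deg(pkga) = 2; N(pkga) = {pury, opci}.
deg(v) = 2 for all v (|V|=71); a single 71-cycle (edge-transitive).
spec(A) ≈ [2.0, 1.992174, 1.968756, 1.92993, 1.876, 1.807387, 1.724629, 1.628374, 1.519374, 1.398483, 1.266648, 1.124899, 0.974346, 0.816167, 0.651601, 0.481935, 0.308498, 0.132646, -0.044244, -0.220788, -0.395604, -0.567324, -0.734603, -0.896134, -1.05065, -1.196945, -1.333871, -1.460358, -1.575416, -1.678144, -1.767738, -1.843498, -1.904829, -1.951253, -1.982405, -1.998042] (distinct, 6 d.p.).
With N=71: ϑ(G) = 71·(-(-1)*2*cos(pi/71))/(2−(-2*cos(pi/71))) = 71*cos(pi/71)/(cos(pi/71) + 1).
= 35.4826183… (decimal).
Check 35 ≤ 71*cos(pi/71)/(cos(pi/71) + 1) ≤ 36: both strict.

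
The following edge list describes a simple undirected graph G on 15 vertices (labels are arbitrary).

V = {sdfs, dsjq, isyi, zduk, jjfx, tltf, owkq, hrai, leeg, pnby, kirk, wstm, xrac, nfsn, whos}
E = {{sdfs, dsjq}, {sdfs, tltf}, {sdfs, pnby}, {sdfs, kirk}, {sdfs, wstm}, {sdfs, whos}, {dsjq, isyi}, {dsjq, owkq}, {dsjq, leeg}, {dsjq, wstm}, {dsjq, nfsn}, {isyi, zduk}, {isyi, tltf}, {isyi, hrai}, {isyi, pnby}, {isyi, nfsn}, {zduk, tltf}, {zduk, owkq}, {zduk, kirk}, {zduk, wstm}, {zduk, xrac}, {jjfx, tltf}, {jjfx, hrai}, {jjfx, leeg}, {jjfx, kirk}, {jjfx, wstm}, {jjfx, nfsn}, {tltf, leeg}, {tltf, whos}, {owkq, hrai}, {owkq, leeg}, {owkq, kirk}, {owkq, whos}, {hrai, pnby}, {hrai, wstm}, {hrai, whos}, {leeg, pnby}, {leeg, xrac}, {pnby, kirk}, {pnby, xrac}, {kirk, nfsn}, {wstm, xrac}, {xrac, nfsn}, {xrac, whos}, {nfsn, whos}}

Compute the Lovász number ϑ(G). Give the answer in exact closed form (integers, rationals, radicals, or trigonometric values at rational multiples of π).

deg(dsjq) = 6; N(dsjq) = {sdfs, isyi, owkq, leeg, wstm, nfsn}.
Vertex whos has 6 neighbors: sdfs, tltf, owkq, hrai, xrac, nfsn.
Vertex jjfx has 6 neighbors: tltf, hrai, leeg, kirk, wstm, nfsn.
Vertex hrai has 6 neighbors: isyi, jjfx, owkq, pnby, wstm, whos.
Every vertex has degree 6 (N=15); Kneser K(6,2) on C(6,2)=15 vertices.
A has 3 distinct eigenvalues ≈ [6.0, 1.0, -3.0].
λ_max=6, λ_min=-3; ϑ = −15·λ_min/(λ_max−λ_min) = 5.
ϑ(G) ≈ 5.000000.

5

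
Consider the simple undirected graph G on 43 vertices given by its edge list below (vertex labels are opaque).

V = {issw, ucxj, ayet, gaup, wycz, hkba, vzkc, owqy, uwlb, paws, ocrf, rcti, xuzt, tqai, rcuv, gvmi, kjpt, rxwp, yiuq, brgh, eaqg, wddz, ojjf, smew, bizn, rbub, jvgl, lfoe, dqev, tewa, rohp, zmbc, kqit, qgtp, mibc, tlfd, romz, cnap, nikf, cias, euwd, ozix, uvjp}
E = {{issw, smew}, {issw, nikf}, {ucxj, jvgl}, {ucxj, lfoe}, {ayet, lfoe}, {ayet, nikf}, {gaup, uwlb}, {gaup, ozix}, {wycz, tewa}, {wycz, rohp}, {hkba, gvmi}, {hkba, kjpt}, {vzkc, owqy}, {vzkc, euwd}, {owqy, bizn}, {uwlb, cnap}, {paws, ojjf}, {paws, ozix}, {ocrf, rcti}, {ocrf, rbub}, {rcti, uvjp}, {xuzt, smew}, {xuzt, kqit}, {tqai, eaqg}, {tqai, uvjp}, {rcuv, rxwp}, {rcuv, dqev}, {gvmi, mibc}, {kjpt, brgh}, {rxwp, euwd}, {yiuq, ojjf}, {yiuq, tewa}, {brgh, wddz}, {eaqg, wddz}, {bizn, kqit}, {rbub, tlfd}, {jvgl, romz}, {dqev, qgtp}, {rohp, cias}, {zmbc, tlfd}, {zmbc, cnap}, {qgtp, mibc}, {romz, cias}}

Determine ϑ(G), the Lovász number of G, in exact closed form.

43*cos(pi/43)/(cos(pi/43) + 1)

Vertex brgh has 2 neighbors: kjpt, wddz.
deg(ojjf) = 2; N(ojjf) = {paws, yiuq}.
Vertex dqev has 2 neighbors: rcuv, qgtp.
deg(gvmi) = 2; N(gvmi) = {hkba, mibc}.
Regular of degree 2 on 43 vertices: a single 43-cycle (edge-transitive).
Distinct eigenvalues (to 4 d.p.): [2.0, 1.9787, 1.9152, 1.8109, 1.668, 1.4895, 1.2793, 1.0419, 0.7822, 0.5059, 0.2187, -0.073, -0.3633, -0.6458, -0.9145, -1.1637, -1.3881, -1.583, -1.7441, -1.868, -1.9522, -1.9947].
With N=43: ϑ(G) = 43·(-(-1)*2*cos(pi/43))/(2−(-2*cos(pi/43))) = 43*cos(pi/43)/(cos(pi/43) + 1).
= 21.47128375… (decimal).
Lovász sandwich 21 ≤ 43*cos(pi/43)/(cos(pi/43) + 1) ≤ 22: both strict.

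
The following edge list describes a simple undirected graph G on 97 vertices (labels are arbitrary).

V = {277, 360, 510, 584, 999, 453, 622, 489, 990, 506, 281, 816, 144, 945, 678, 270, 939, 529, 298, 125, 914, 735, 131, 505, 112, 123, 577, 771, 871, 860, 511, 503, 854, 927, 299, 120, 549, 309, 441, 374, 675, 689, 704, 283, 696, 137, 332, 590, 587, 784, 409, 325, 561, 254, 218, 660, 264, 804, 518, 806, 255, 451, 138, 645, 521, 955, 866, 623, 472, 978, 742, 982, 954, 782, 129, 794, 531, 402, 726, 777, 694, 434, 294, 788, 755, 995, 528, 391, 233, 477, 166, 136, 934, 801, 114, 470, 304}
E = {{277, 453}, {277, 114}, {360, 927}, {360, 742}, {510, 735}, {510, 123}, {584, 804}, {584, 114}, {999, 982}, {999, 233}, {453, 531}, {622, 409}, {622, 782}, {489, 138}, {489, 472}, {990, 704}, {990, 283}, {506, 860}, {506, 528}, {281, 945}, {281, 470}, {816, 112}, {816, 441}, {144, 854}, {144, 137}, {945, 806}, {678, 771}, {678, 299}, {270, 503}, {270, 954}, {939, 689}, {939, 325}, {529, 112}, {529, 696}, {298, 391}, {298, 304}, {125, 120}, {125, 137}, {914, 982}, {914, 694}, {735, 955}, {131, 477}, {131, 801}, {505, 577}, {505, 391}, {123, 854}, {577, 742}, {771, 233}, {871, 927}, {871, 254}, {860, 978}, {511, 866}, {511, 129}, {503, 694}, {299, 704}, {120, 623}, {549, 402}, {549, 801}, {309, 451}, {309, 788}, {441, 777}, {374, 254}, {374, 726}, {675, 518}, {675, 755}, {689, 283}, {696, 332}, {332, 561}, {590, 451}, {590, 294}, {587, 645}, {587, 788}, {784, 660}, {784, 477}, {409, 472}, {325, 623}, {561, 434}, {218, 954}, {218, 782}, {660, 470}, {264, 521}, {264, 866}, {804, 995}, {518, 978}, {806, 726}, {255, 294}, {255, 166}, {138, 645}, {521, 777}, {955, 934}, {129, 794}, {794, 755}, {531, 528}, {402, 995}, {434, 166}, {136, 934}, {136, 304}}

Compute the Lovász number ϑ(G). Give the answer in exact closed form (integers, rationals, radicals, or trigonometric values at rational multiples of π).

deg(453) = 2; N(453) = {277, 531}.
Vertex 137 has 2 neighbors: 144, 125.
deg(945) = 2; N(945) = {281, 806}.
deg(934) = 2; N(934) = {955, 136}.
deg(v) = 2 for all v (|V|=97); this is C_{97}, the 97-cycle.
spec(A) ≈ [2.0, 1.995806, 1.98324, 1.962356, 1.933242, 1.896018, 1.850842, 1.797903, 1.737423, 1.669656, 1.594886, 1.513426, 1.425618, 1.33183, 1.232457, 1.127914, 1.01864, 0.905094, 0.787752, 0.667105, 0.54366, 0.417935, 0.290457, 0.161761, 0.032386, -0.097124, -0.226228, -0.354382, -0.48105, -0.6057, -0.72781, -0.846867, -0.962372, -1.07384, -1.180805, -1.282816, -1.379448, -1.470293, -1.554971, -1.633127, -1.704434, -1.768591, -1.82533, -1.874413, -1.915635, -1.948821, -1.973833, -1.990567, -1.998951] (distinct, 6 d.p.).
ϑ = −N·λ_min/(λ_max−λ_min) = −97·(-2*cos(pi/97))/(2−(-2*cos(pi/97))) = 97*cos(pi/97)/(cos(pi/97) + 1).
= 48.487279… (decimal).
α=48, χ(Ḡ)=49; ϑ=97*cos(pi/97)/(cos(pi/97) + 1) lies between (both strict).

97*cos(pi/97)/(cos(pi/97) + 1)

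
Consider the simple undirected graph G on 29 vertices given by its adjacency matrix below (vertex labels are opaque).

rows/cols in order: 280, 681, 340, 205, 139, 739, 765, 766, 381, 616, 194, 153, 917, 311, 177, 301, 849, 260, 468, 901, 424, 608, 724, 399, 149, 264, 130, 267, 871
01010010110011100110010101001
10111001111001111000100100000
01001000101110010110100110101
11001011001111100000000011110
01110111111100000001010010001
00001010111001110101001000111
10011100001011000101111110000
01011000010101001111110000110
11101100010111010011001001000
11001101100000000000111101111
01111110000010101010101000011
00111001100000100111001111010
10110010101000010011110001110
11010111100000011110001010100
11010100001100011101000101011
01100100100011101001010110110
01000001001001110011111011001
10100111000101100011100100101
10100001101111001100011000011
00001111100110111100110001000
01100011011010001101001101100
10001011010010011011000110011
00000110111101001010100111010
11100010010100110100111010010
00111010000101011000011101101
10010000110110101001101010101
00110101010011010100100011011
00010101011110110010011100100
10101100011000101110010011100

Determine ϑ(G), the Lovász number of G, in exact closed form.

deg(681) = 14; N(681) = {280, 340, 205, 139, 766, 381, 616, 194, 311, 177, 301, 849, 424, 399}.
N(399) = {280, 681, 340, 765, 616, 153, 177, 301, 260, 424, 608, 724, 149, 267}, |N(399)| = 14.
Vertex 130 has 14 neighbors: 340, 205, 739, 766, 616, 917, 311, 301, 260, 424, 149, 264, 267, 871.
N(260) = {280, 340, 739, 765, 766, 153, 311, 177, 468, 901, 424, 399, 130, 871}, |N(260)| = 14.
29-vertex 14-regular graph: strongly regular (29,14,6,7).
Distinct eigenvalues (to 6 d.p.): [14.0, 2.192582, -3.192582].
With N=29: ϑ(G) = 29·(-(-sqrt(29)/2 - 1/2))/(14−(-sqrt(29)/2 - 1/2)) = sqrt(29).
ϑ(G) ≈ 5.38516481.

sqrt(29)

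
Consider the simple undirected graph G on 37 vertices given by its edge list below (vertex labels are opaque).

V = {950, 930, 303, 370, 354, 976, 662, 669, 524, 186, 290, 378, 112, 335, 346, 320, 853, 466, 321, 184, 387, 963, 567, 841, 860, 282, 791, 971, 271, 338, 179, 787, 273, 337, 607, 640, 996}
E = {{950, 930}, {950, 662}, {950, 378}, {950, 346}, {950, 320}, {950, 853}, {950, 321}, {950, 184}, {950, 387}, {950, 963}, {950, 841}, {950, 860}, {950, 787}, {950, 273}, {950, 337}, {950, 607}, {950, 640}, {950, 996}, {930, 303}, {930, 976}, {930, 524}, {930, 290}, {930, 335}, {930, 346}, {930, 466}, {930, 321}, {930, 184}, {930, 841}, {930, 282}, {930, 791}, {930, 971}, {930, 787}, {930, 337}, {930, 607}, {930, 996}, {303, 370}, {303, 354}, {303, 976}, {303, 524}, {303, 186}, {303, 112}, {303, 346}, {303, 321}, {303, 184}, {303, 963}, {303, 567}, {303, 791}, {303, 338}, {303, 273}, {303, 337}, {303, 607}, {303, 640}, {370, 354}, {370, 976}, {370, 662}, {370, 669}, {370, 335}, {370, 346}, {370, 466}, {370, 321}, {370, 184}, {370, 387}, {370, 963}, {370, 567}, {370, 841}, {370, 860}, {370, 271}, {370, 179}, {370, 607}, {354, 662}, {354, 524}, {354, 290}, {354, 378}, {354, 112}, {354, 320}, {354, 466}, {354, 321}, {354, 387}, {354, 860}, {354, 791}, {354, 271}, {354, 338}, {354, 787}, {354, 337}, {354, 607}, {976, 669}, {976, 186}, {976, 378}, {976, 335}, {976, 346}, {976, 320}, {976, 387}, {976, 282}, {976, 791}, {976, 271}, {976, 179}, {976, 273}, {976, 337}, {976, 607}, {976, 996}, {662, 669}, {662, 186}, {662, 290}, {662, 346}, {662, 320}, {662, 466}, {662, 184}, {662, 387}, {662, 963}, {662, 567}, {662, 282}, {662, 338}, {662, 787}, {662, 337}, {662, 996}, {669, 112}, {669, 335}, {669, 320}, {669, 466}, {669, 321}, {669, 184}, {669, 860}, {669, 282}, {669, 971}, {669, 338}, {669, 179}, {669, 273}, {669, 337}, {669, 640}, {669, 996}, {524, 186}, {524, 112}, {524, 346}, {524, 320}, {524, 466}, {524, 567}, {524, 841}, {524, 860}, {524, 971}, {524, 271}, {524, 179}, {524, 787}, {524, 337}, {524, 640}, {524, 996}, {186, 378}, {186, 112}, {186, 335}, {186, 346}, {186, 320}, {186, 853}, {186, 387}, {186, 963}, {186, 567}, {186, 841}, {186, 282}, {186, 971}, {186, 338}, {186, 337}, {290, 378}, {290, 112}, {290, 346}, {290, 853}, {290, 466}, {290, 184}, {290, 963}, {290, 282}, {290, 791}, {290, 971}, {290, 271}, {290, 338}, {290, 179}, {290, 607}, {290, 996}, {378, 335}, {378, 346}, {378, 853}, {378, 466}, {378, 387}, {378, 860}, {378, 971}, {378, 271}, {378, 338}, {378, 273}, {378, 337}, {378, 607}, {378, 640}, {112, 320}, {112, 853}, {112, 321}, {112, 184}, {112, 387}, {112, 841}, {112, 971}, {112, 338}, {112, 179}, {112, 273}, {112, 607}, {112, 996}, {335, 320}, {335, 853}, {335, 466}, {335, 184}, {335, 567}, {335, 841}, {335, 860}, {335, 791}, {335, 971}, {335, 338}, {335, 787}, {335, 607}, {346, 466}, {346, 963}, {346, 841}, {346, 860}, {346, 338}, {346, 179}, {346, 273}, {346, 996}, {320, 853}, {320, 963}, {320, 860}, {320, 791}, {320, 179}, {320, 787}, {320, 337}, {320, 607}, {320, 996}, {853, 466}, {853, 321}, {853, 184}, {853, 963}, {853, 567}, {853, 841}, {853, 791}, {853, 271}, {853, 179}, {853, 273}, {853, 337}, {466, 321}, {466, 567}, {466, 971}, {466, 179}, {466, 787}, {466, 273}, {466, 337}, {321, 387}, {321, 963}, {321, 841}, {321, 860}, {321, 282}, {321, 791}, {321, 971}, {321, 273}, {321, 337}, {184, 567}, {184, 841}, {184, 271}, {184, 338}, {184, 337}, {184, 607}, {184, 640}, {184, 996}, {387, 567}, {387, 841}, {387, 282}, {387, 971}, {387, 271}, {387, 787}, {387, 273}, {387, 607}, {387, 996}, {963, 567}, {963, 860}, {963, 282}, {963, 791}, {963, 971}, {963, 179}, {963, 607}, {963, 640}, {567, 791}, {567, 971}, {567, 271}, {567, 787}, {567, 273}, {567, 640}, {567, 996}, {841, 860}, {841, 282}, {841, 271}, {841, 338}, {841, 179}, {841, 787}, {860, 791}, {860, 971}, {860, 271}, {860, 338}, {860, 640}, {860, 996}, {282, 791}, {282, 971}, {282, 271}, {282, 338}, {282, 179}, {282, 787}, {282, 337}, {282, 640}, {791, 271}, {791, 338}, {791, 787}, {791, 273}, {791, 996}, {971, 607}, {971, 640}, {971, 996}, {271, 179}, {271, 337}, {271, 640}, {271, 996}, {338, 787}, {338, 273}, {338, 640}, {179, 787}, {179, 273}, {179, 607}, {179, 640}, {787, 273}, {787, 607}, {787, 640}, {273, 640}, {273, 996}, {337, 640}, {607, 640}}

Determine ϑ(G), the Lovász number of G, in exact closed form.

deg(337) = 18; N(337) = {950, 930, 303, 354, 976, 662, 669, 524, 186, 378, 320, 853, 466, 321, 184, 282, 271, 640}.
N(321) = {950, 930, 303, 370, 354, 669, 112, 853, 466, 387, 963, 841, 860, 282, 791, 971, 273, 337}, |N(321)| = 18.
Vertex 524 has 18 neighbors: 930, 303, 354, 186, 112, 346, 320, 466, 567, 841, 860, 971, 271, 179, 787, 337, 640, 996.
deg(976) = 18; N(976) = {930, 303, 370, 669, 186, 378, 335, 346, 320, 387, 282, 791, 271, 179, 273, 337, 607, 996}.
Every vertex has degree 18 (N=37); SR(37,18,8,9) — a Paley graph.
The 3 distinct eigenvalues: [18.0, 2.5414, -3.5414].
Lovász: ϑ = −37(-sqrt(37)/2 - 1/2)/(18+-(-sqrt(37)/2 - 1/2)) = sqrt(37).
Numerically 6.0827625.

sqrt(37)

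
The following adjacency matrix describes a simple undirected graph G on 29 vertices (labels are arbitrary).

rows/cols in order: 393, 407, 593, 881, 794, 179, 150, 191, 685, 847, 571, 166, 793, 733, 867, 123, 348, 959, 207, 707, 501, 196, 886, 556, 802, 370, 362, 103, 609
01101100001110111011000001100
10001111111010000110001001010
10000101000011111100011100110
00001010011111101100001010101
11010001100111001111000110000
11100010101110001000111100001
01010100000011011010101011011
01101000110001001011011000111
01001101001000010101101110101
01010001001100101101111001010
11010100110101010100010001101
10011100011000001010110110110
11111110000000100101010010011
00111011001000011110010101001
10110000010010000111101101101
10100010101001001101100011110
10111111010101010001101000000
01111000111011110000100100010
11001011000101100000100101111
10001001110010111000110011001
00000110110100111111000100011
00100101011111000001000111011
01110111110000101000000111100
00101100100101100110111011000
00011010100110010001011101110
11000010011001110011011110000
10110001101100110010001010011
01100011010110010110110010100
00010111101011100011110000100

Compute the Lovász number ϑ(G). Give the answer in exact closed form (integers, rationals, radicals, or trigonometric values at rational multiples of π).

sqrt(29)

Vertex 867 has 14 neighbors: 393, 593, 881, 847, 793, 959, 207, 707, 501, 886, 556, 370, 362, 609.
N(179) = {393, 407, 593, 150, 685, 571, 166, 793, 348, 501, 196, 886, 556, 609}, |N(179)| = 14.
deg(609) = 14; N(609) = {881, 179, 150, 191, 685, 571, 793, 733, 867, 207, 707, 501, 196, 362}.
deg(407) = 14; N(407) = {393, 794, 179, 150, 191, 685, 847, 571, 793, 959, 207, 886, 370, 103}.
Every vertex has degree 14 (N=29); Paley(29): SR with (k,λ,μ)=(14,6,7).
spec(A) ≈ [14.0, 2.1926, -3.1926] (distinct, 4 d.p.).
−29·(-sqrt(29)/2 - 1/2) / ((14)−(-sqrt(29)/2 - 1/2)) = sqrt(29) = ϑ(G).
ϑ(G) ≈ 5.38516481.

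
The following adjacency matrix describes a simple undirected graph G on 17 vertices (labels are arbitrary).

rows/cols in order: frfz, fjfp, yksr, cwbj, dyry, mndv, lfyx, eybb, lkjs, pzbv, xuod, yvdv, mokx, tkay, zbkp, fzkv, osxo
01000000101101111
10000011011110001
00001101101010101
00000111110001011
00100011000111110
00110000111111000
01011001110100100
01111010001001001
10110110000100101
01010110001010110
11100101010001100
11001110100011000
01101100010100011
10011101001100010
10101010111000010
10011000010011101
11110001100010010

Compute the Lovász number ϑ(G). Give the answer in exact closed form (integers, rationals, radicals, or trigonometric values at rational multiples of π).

sqrt(17)

deg(zbkp) = 8; N(zbkp) = {frfz, yksr, dyry, lfyx, lkjs, pzbv, xuod, fzkv}.
N(frfz) = {fjfp, lkjs, xuod, yvdv, tkay, zbkp, fzkv, osxo}, |N(frfz)| = 8.
Vertex mokx has 8 neighbors: fjfp, yksr, dyry, mndv, pzbv, yvdv, fzkv, osxo.
Vertex yksr has 8 neighbors: dyry, mndv, eybb, lkjs, xuod, mokx, zbkp, osxo.
deg(v) = 8 for all v (|V|=17); Paley(17): SR with (k,λ,μ)=(8,3,4).
The 3 distinct eigenvalues: [8.0, 1.561553, -2.561553].
With N=17: ϑ(G) = 17·(-(-sqrt(17)/2 - 1/2))/(8−(-sqrt(17)/2 - 1/2)) = sqrt(17).
Numerically 4.123106.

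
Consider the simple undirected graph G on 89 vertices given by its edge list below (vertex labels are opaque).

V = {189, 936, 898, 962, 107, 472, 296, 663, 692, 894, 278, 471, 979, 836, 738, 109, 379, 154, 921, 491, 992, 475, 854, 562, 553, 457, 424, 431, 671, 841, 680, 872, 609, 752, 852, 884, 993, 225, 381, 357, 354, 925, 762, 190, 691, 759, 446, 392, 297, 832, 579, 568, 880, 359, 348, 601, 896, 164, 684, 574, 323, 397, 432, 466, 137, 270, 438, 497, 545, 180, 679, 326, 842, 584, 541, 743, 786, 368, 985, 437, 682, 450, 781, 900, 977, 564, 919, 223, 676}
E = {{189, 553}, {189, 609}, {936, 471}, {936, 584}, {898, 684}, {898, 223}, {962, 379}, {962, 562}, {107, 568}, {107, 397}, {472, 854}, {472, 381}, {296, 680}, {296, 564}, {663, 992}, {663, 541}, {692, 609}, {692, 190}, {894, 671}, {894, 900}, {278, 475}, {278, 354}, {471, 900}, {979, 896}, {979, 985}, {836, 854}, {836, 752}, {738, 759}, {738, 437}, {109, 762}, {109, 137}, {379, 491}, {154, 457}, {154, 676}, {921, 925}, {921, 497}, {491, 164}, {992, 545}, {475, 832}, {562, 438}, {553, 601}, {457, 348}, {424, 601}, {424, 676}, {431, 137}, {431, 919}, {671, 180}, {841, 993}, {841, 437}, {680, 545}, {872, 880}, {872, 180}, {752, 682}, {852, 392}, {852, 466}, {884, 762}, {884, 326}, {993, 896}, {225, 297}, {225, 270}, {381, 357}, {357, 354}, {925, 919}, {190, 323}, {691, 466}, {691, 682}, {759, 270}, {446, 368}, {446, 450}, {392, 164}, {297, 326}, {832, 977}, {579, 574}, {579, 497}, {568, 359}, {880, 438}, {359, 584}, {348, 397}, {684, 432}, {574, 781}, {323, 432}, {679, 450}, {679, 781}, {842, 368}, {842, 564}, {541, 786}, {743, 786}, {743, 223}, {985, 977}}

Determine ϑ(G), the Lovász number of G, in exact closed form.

N(781) = {574, 679}, |N(781)| = 2.
N(189) = {553, 609}, |N(189)| = 2.
Vertex 164 has 2 neighbors: 491, 392.
Vertex 601 has 2 neighbors: 553, 424.
G on 89 vertices is 2-regular; a single 89-cycle (edge-transitive).
The 45 distinct eigenvalues: [2.0, 1.99502, 1.9801, 1.95531, 1.92078, 1.87669, 1.82324, 1.76071, 1.68941, 1.60969, 1.52196, 1.42664, 1.32421, 1.21519, 1.10011, 0.97955, 0.85411, 0.72442, 0.59112, 0.45487, 0.31635, 0.17626, 0.0353, -0.10585, -0.24646, -0.38585, -0.52332, -0.65818, -0.78976, -0.9174, -1.04048, -1.15837, -1.27049, -1.37628, -1.47522, -1.5668, -1.65058, -1.72614, -1.79309, -1.85112, -1.89992, -1.93926, -1.96893, -1.9888, -1.99875].
λ_max=2, λ_min=-2*cos(pi/89); ϑ = −89·λ_min/(λ_max−λ_min) = 89*cos(pi/89)/(cos(pi/89) + 1).
≈ 44.4861353 (to 7 d.p.).
Lovász sandwich 44 ≤ 89*cos(pi/89)/(cos(pi/89) + 1) ≤ 45: both strict.

89*cos(pi/89)/(cos(pi/89) + 1)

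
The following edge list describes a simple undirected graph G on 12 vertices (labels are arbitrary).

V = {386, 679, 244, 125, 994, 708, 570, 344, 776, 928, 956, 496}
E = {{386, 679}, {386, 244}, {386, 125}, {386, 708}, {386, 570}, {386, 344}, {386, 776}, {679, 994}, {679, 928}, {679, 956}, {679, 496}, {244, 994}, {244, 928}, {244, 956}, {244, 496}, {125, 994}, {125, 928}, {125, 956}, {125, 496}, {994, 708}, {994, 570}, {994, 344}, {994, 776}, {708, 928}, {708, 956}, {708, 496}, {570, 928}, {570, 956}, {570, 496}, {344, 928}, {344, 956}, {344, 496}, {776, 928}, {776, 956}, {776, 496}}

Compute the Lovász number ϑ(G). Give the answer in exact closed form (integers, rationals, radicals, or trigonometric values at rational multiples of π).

deg(244) = 5; N(244) = {386, 994, 928, 956, 496}.
Vertex 708 has 5 neighbors: 386, 994, 928, 956, 496.
deg(928) = 7; N(928) = {679, 244, 125, 708, 570, 344, 776}.
N(679) = {386, 994, 928, 956, 496}, |N(679)| = 5.
G = K_{7,5}: α = 7 = χ(Ḡ), so ϑ = 7.
≈ 7.000000 (to 6 d.p.).
Sandwich: α(G)=7 ≤ ϑ(G)=7 ≤ χ(Ḡ)=7 (collapsed).

7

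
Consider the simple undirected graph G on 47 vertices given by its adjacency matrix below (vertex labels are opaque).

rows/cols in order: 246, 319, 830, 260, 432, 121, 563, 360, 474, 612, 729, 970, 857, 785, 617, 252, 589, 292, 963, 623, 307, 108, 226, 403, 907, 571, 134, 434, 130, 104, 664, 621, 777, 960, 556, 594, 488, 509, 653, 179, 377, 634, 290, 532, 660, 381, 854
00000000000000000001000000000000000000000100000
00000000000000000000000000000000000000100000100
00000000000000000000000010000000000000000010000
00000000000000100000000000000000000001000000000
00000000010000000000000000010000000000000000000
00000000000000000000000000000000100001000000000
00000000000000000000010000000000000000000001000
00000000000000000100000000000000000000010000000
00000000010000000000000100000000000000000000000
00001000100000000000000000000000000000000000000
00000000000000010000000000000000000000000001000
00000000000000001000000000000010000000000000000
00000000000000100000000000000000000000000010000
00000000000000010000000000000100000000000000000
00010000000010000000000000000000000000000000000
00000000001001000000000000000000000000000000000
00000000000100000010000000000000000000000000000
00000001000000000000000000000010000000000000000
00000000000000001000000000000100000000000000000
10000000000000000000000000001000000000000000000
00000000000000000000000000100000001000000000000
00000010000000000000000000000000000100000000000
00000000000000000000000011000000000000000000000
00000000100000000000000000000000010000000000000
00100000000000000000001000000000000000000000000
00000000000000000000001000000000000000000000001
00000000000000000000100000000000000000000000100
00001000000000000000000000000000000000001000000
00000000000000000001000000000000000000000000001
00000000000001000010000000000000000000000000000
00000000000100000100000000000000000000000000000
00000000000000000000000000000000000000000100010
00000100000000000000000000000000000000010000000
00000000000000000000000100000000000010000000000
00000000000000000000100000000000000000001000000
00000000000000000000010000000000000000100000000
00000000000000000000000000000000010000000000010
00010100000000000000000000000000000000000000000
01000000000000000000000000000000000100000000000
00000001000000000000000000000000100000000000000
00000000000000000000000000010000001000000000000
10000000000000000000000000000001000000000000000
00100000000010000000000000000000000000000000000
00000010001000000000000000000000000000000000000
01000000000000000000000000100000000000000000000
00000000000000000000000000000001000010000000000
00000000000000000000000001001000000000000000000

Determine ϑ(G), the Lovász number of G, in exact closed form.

47*cos(pi/47)/(cos(pi/47) + 1)

N(434) = {432, 377}, |N(434)| = 2.
Vertex 307 has 2 neighbors: 134, 556.
N(292) = {360, 664}, |N(292)| = 2.
deg(319) = 2; N(319) = {653, 660}.
2-regular, N=47; connected 2-regular on 47 ⇒ C_{47}.
A has 24 distinct eigenvalues ≈ [2.0, 1.98215, 1.92894, 1.8413, 1.7208, 1.5696, 1.39038, 1.18636, 0.96116, 0.71882, 0.46364, 0.20019, -0.06683, -0.33266, -0.59255, -0.84187, -1.07616, -1.29126, -1.4833, -1.64888, -1.78504, -1.88934, -1.95992, -1.99553].
ϑ = −N·λ_min/(λ_max−λ_min) = −47·(-2*cos(pi/47))/(2−(-2*cos(pi/47))) = 47*cos(pi/47)/(cos(pi/47) + 1).
= 23.4737315… (decimal).
23 ≤ 47*cos(pi/47)/(cos(pi/47) + 1) ≤ 24: both strict.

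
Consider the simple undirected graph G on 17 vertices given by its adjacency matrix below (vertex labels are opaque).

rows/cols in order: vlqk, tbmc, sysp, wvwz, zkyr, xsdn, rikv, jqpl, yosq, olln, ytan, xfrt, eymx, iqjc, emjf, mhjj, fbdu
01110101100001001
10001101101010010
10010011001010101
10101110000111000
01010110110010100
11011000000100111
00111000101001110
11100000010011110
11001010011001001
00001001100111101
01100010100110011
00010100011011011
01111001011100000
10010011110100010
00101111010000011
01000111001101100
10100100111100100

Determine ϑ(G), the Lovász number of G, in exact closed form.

sqrt(17)

Vertex ytan has 8 neighbors: tbmc, sysp, rikv, yosq, xfrt, eymx, mhjj, fbdu.
Vertex xsdn has 8 neighbors: vlqk, tbmc, wvwz, zkyr, xfrt, emjf, mhjj, fbdu.
Vertex fbdu has 8 neighbors: vlqk, sysp, xsdn, yosq, olln, ytan, xfrt, emjf.
Vertex eymx has 8 neighbors: tbmc, sysp, wvwz, zkyr, jqpl, olln, ytan, xfrt.
8-regular, N=17; strongly regular (17,8,3,4).
spec(A) ≈ [8.0, 1.56155, -2.56155] (distinct, 5 d.p.).
−17·(-sqrt(17)/2 - 1/2) / ((8)−(-sqrt(17)/2 - 1/2)) = sqrt(17) = ϑ(G).
= 4.12311… (decimal).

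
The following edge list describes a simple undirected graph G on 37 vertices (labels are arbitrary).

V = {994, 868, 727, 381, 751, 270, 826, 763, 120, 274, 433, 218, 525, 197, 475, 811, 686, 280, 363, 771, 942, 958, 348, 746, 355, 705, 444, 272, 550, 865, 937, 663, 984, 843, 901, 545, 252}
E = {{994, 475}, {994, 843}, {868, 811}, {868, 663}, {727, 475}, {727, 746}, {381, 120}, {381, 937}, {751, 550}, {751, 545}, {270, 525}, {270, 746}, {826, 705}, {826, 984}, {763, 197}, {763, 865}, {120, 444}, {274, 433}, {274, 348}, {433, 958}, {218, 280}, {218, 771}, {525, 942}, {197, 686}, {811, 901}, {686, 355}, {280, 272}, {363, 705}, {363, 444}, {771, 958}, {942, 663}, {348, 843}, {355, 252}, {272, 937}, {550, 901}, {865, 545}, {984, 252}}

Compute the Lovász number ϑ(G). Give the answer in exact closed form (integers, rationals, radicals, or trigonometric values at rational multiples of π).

deg(270) = 2; N(270) = {525, 746}.
N(994) = {475, 843}, |N(994)| = 2.
deg(868) = 2; N(868) = {811, 663}.
N(197) = {763, 686}, |N(197)| = 2.
deg(v) = 2 for all v (|V|=37); this is C_{37}, the 37-cycle.
spec(A) ≈ [2.0, 1.9712, 1.8858, 1.746, 1.5561, 1.3213, 1.0486, 0.7457, 0.4214, 0.0849, -0.254, -0.5856, -0.9004, -1.1893, -1.4439, -1.657, -1.8225, -1.9355, -1.9928] (distinct, 4 d.p.).
−37·(-2*cos(pi/37)) / ((2)−(-2*cos(pi/37))) = 37*cos(pi/37)/(cos(pi/37) + 1) = ϑ(G).
≈ 18.466617 (to 6 d.p.).
Check 18 ≤ 37*cos(pi/37)/(cos(pi/37) + 1) ≤ 19: both strict.

37*cos(pi/37)/(cos(pi/37) + 1)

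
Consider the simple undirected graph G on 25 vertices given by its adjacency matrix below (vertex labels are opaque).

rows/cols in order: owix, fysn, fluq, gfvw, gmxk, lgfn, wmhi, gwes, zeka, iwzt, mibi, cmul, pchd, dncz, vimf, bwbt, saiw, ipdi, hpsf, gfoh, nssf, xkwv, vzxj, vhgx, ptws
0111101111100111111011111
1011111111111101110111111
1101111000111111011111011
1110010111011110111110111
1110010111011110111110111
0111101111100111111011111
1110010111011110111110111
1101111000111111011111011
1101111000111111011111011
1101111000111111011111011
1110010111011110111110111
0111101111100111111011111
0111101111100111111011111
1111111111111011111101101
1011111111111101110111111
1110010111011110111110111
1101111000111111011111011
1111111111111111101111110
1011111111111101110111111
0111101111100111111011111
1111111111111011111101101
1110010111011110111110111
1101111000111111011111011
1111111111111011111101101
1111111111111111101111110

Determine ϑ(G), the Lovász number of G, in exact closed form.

6

N(mibi) = {owix, fysn, fluq, lgfn, gwes, zeka, iwzt, cmul, pchd, dncz, vimf, saiw, ipdi, hpsf, gfoh, nssf, vzxj, vhgx, ptws}, |N(mibi)| = 19.
N(bwbt) = {owix, fysn, fluq, lgfn, gwes, zeka, iwzt, cmul, pchd, dncz, vimf, saiw, ipdi, hpsf, gfoh, nssf, vzxj, vhgx, ptws}, |N(bwbt)| = 19.
N(vimf) = {owix, fluq, gfvw, gmxk, lgfn, wmhi, gwes, zeka, iwzt, mibi, cmul, pchd, dncz, bwbt, saiw, ipdi, gfoh, nssf, xkwv, vzxj, vhgx, ptws}, |N(vimf)| = 22.
Vertex gfoh has 20 neighbors: fysn, fluq, gfvw, gmxk, wmhi, gwes, zeka, iwzt, mibi, dncz, vimf, bwbt, saiw, ipdi, hpsf, nssf, xkwv, vzxj, vhgx, ptws.
6 parts of sizes [6, 6, 5, 3, 3, 2]; α(G) = 6 = ϑ (perfect).
≈ 6.00000 (to 5 d.p.).
Check 6 ≤ 6 ≤ 6: collapsed.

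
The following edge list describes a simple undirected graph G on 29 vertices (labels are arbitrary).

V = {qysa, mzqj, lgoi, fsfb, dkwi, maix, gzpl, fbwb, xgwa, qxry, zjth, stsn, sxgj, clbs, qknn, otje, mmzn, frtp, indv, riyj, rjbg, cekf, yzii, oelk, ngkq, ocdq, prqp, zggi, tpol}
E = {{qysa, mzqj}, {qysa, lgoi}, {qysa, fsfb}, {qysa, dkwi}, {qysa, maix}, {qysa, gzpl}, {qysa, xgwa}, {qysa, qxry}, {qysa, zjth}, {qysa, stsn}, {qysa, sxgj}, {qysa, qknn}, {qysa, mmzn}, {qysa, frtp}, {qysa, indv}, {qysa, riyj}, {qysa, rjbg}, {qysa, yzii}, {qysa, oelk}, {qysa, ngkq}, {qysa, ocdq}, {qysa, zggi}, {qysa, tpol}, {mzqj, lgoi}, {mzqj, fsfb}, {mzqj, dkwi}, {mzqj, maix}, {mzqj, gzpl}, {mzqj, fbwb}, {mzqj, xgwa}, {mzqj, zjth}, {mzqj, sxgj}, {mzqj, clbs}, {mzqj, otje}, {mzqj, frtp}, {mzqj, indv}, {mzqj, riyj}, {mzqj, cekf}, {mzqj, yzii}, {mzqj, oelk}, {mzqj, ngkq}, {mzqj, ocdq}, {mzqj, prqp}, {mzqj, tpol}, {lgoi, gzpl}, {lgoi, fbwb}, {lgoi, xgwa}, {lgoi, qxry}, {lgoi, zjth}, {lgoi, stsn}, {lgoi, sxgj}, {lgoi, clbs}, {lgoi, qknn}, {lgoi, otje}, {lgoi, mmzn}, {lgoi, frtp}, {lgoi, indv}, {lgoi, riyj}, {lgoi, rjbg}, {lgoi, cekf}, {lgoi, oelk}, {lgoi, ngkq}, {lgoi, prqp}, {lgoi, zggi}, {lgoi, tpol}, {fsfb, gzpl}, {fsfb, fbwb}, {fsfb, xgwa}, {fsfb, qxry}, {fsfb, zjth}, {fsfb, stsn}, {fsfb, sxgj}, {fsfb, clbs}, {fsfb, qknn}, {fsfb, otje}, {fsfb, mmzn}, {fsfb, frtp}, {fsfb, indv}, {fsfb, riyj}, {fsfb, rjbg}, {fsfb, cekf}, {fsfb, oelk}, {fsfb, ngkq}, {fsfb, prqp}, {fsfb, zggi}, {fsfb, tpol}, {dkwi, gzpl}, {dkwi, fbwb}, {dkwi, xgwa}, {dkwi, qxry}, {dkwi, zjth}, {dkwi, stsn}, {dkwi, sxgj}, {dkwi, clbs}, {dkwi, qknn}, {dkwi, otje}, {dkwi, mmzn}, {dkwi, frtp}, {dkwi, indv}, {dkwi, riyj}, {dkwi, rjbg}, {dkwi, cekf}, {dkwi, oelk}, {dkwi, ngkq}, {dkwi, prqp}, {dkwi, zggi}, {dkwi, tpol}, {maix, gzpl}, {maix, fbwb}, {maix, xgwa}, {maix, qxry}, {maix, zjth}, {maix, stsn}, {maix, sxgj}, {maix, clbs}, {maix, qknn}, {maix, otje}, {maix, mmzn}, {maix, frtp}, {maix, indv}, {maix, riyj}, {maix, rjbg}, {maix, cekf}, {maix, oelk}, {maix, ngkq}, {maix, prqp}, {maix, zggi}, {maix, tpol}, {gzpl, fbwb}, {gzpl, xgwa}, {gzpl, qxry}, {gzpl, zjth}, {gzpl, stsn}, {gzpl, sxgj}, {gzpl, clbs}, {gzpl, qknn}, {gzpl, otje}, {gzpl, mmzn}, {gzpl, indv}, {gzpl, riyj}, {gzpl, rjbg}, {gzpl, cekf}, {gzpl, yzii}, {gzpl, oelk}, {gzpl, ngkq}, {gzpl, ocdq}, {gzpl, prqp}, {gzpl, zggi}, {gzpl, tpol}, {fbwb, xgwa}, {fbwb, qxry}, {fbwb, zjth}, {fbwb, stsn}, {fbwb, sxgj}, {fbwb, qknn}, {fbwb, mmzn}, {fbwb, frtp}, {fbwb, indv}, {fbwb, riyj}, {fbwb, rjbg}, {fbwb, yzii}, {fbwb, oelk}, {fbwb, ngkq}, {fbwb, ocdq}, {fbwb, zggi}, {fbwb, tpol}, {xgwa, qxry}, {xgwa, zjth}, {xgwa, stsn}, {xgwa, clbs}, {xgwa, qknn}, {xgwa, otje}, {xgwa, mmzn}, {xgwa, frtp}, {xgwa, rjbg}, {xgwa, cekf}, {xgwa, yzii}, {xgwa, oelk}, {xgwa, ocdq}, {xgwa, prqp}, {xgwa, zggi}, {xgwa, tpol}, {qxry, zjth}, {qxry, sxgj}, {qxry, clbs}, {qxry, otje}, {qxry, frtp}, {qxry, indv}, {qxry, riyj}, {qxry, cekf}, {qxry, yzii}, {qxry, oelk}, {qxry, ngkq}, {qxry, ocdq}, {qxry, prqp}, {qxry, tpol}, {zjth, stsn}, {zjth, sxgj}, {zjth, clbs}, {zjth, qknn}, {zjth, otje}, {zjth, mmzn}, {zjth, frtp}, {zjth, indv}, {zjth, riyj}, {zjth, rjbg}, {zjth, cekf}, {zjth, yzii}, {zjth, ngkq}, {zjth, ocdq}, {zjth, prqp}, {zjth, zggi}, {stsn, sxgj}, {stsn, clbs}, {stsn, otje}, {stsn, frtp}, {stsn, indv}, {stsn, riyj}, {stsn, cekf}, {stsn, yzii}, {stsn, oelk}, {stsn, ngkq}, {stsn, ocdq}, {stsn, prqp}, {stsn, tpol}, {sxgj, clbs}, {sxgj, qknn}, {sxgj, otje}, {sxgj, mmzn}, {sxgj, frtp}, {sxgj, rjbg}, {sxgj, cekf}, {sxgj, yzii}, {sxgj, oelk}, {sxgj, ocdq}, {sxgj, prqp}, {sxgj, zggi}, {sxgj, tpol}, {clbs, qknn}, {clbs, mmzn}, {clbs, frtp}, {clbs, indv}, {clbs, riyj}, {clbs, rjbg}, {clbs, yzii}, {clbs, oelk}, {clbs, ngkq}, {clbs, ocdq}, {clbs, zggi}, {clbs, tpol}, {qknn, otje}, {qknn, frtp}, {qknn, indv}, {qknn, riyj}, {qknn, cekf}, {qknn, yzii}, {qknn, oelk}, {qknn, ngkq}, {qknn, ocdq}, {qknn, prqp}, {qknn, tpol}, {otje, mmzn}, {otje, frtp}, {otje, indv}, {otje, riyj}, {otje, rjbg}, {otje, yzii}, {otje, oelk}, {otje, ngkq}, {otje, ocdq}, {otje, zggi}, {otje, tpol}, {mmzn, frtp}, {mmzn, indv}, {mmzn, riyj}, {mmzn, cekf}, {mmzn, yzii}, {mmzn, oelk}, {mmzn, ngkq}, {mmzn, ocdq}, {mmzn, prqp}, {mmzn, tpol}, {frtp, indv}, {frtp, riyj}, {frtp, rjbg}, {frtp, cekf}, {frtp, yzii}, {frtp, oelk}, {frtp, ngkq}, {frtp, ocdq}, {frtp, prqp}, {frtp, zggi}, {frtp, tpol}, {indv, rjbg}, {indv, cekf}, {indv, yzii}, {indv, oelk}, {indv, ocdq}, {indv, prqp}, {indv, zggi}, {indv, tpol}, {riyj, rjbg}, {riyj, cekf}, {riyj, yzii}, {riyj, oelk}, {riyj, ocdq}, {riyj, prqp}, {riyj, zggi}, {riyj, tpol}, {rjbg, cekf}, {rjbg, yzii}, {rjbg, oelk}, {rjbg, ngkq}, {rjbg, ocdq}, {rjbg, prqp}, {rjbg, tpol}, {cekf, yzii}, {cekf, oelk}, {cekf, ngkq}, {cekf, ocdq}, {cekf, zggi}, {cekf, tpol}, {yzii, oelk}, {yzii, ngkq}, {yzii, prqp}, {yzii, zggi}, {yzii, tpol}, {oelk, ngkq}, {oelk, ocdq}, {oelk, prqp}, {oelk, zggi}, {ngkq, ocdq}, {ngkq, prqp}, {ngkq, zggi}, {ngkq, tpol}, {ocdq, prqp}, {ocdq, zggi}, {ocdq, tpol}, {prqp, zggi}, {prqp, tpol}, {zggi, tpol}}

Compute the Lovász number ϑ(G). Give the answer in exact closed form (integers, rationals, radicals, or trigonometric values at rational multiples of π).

deg(qysa) = 23; N(qysa) = {mzqj, lgoi, fsfb, dkwi, maix, gzpl, xgwa, qxry, zjth, stsn, sxgj, qknn, mmzn, frtp, indv, riyj, rjbg, yzii, oelk, ngkq, ocdq, zggi, tpol}.
N(zggi) = {qysa, lgoi, fsfb, dkwi, maix, gzpl, fbwb, xgwa, zjth, sxgj, clbs, otje, frtp, indv, riyj, cekf, yzii, oelk, ngkq, ocdq, prqp, tpol}, |N(zggi)| = 22.
deg(stsn) = 22; N(stsn) = {qysa, lgoi, fsfb, dkwi, maix, gzpl, fbwb, xgwa, zjth, sxgj, clbs, otje, frtp, indv, riyj, cekf, yzii, oelk, ngkq, ocdq, prqp, tpol}.
Vertex zjth has 26 neighbors: qysa, mzqj, lgoi, fsfb, dkwi, maix, gzpl, fbwb, xgwa, qxry, stsn, sxgj, clbs, qknn, otje, mmzn, frtp, indv, riyj, rjbg, cekf, yzii, ngkq, ocdq, prqp, zggi.
G = K_{7,6,6,5,3,2}: α = 7 = χ(Ḡ), so ϑ = 7.
Numerically 7.0000000.
7 ≤ 7 ≤ 7: collapsed.

7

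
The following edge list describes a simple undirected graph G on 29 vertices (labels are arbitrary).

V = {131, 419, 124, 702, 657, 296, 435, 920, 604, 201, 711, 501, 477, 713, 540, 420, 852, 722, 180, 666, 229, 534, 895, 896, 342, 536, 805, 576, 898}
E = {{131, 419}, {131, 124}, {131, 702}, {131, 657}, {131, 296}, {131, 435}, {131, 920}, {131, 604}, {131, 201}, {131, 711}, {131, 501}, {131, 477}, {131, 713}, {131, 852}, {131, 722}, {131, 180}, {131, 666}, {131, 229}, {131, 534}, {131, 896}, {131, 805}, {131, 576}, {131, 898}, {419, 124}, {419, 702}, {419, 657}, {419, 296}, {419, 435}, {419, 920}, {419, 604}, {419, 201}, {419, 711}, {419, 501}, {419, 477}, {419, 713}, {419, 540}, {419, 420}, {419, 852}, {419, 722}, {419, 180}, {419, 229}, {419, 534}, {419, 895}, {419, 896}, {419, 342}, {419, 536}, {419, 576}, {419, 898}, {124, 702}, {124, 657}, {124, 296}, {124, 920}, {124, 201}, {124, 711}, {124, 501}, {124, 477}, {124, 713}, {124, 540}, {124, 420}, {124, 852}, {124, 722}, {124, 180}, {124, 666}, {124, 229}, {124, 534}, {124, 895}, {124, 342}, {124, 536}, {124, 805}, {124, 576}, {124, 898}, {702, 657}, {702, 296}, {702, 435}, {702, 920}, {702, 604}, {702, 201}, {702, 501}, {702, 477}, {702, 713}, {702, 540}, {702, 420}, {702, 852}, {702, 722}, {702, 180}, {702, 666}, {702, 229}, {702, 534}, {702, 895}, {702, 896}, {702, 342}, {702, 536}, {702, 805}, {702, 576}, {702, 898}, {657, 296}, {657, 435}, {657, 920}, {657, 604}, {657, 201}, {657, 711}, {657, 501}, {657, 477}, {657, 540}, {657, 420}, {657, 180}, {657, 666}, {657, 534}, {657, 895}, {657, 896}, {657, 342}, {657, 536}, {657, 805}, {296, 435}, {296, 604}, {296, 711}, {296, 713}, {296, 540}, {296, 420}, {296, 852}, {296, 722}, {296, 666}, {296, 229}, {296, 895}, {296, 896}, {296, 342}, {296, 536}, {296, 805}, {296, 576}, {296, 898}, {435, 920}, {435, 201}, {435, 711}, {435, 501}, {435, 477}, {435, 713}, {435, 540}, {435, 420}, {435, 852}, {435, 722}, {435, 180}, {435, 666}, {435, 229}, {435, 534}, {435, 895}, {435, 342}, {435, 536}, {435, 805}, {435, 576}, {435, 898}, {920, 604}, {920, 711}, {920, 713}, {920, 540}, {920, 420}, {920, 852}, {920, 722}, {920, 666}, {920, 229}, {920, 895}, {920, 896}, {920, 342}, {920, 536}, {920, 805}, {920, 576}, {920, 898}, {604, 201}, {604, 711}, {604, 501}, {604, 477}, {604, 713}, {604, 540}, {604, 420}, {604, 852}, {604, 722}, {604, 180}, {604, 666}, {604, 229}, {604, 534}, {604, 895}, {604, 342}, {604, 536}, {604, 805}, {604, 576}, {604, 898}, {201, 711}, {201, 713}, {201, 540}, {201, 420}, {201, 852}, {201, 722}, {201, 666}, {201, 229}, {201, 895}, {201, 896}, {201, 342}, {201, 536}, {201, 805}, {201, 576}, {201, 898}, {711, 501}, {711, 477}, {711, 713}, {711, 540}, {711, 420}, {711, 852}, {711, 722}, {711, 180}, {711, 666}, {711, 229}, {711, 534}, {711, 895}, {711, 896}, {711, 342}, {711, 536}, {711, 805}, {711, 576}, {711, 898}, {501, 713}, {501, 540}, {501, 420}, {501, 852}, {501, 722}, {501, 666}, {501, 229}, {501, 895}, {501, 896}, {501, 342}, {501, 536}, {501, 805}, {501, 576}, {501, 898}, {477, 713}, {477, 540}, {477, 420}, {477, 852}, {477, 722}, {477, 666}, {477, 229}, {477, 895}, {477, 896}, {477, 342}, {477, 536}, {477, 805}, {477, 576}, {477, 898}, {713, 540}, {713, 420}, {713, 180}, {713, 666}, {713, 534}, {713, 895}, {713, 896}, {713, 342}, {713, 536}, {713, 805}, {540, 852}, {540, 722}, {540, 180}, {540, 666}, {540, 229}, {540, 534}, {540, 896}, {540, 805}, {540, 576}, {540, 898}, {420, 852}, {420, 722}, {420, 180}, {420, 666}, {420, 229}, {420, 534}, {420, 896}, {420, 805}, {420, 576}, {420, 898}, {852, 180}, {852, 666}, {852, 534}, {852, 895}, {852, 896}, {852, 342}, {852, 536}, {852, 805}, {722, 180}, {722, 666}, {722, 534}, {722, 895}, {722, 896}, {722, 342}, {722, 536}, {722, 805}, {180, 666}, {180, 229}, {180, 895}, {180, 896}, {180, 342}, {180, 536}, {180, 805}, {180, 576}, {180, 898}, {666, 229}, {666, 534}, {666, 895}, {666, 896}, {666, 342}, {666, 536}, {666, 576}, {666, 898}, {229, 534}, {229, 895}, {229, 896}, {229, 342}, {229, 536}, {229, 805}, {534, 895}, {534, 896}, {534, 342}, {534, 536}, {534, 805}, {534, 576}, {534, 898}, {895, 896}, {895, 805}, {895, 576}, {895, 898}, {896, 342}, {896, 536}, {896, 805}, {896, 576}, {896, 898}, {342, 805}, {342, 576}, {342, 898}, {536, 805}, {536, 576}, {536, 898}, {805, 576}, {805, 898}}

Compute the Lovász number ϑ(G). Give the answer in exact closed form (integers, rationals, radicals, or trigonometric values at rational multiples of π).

7

deg(419) = 26; N(419) = {131, 124, 702, 657, 296, 435, 920, 604, 201, 711, 501, 477, 713, 540, 420, 852, 722, 180, 229, 534, 895, 896, 342, 536, 576, 898}.
Vertex 501 has 22 neighbors: 131, 419, 124, 702, 657, 435, 604, 711, 713, 540, 420, 852, 722, 666, 229, 895, 896, 342, 536, 805, 576, 898.
N(666) = {131, 124, 702, 657, 296, 435, 920, 604, 201, 711, 501, 477, 713, 540, 420, 852, 722, 180, 229, 534, 895, 896, 342, 536, 576, 898}, |N(666)| = 26.
deg(342) = 23; N(342) = {419, 124, 702, 657, 296, 435, 920, 604, 201, 711, 501, 477, 713, 852, 722, 180, 666, 229, 534, 896, 805, 576, 898}.
Complete 6-partite, parts [7, 7, 6, 4, 3, 2]: perfect, ϑ = α = 7.
Numerically 7.0000000.
Check 7 ≤ 7 ≤ 7: collapsed.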